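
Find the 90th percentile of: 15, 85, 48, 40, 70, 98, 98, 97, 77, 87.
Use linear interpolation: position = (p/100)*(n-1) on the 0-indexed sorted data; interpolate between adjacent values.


Sorted: 15, 40, 48, 70, 77, 85, 87, 97, 98, 98
n = 10
Index = 90/100 * 9 = 8.1000
Lower = data[8] = 98, Upper = data[9] = 98
P90 = 98 + 0.1000*(0) = 98.0000

P90 = 98.0000


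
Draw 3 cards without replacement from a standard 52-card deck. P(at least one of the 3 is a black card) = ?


P(at least one) = 1 - P(none)
P(none) = (26/52) × (25/51) × (24/50) = 0.117647
P(at least one) = 1 - 0.117647 = 0.8824

P = 0.8824


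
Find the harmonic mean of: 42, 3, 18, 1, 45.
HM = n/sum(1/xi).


Sum of reciprocals = 1/42 + 1/3 + 1/18 + 1/1 + 1/45 = 1.434921
HM = 5/1.434921 = 3.4845

HM = 3.4845


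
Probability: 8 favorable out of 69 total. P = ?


P = 8/69 = 0.1159

P = 0.1159


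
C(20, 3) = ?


C(20,3) = 20!/(3! × 17!)
= 2432902008176640000/(6 × 355687428096000)
= 1140

C(20,3) = 1140


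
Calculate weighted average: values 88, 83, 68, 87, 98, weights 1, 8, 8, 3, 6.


Numerator = 88*1 + 83*8 + 68*8 + 87*3 + 98*6 = 2145
Denominator = 1 + 8 + 8 + 3 + 6 = 26
WM = 2145/26 = 82.5000

WM = 82.5000


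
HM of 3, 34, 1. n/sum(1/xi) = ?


Sum of reciprocals = 1/3 + 1/34 + 1/1 = 1.362745
HM = 3/1.362745 = 2.2014

HM = 2.2014


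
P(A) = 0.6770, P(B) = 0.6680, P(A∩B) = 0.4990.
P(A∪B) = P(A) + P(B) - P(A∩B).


P(A∪B) = 0.6770 + 0.6680 - 0.4990
= 1.3450 - 0.4990
= 0.8460

P(A∪B) = 0.8460


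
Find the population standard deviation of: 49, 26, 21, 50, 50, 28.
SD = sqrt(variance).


Mean = 37.3333
Variance = 156.5556
SD = sqrt(156.5556) = 12.5122

SD = 12.5122


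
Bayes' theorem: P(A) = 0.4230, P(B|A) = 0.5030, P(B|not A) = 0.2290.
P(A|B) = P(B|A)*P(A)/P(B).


P(B) = P(B|A)*P(A) + P(B|A')*P(A')
= 0.5030*0.4230 + 0.2290*0.5770
= 0.212769 + 0.132133 = 0.344902
P(A|B) = 0.212769/0.344902 = 0.6169

P(A|B) = 0.6169


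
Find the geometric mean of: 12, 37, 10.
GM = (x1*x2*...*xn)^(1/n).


Product = 12 × 37 × 10 = 4440
GM = 4440^(1/3) = 16.4359

GM = 16.4359


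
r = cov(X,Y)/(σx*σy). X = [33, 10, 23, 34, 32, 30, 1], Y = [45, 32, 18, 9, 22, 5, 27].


Mean X = 23.2857, Mean Y = 22.5714
SD X = 11.972758, SD Y = 12.681338
Cov = -39.020408
r = -39.020408/(11.972758*12.681338) = -0.2570

r = -0.2570


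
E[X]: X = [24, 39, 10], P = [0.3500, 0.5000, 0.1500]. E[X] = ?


E[X] = 24*0.3500 + 39*0.5000 + 10*0.1500
= 8.4000 + 19.5000 + 1.5000
= 29.4000

E[X] = 29.4000


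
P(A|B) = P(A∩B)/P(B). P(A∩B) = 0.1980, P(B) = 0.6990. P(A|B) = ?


P(A|B) = 0.1980/0.6990 = 0.2833

P(A|B) = 0.2833


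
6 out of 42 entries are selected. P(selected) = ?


P = 6/42 = 0.1429

P = 0.1429


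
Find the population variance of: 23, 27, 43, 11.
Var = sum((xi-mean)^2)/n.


Mean = 26.0000
Squared deviations: 9.0000, 1.0000, 289.0000, 225.0000
Sum = 524.0000
Variance = 524.0000/4 = 131.0000

Variance = 131.0000


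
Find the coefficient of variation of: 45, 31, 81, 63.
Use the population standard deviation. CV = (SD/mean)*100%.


Mean = 55.0000
SD = 18.8149
CV = (18.8149/55.0000)*100 = 34.2089%

CV = 34.2089%


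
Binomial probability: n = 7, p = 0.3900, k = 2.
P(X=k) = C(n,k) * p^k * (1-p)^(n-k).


C(7,2) = 21
p^2 = 0.152100
(1-p)^5 = 0.084460
P = 21 * 0.152100 * 0.084460 = 0.2698

P(X=2) = 0.2698


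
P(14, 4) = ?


P(14,4) = 14!/10!
= 87178291200/3628800
= 24024

P(14,4) = 24024


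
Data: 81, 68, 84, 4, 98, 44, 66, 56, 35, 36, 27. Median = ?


Sorted: 4, 27, 35, 36, 44, 56, 66, 68, 81, 84, 98
n = 11 (odd)
Middle value = 56

Median = 56


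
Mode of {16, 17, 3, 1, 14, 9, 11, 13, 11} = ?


Frequencies: 1:1, 3:1, 9:1, 11:2, 13:1, 14:1, 16:1, 17:1
Max frequency = 2
Mode = 11

Mode = 11


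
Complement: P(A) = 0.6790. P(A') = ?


P(not A) = 1 - 0.6790 = 0.3210

P(not A) = 0.3210


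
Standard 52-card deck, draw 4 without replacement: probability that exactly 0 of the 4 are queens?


Hypergeometric: P(X=0) = C(4,0)·C(48,4) / C(52,4)
= 1 × 194580 / 270725
= 194580/270725 = 0.7187

P = 0.7187


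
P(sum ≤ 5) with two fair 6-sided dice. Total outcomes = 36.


Total outcomes = 6×6 = 36
Favorable (sum ≤ 5): 10
P = 10/36 = 0.2778

P = 0.2778


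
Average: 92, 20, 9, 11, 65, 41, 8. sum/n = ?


Sum = 92 + 20 + 9 + 11 + 65 + 41 + 8 = 246
n = 7
Mean = 246/7 = 35.1429

Mean = 35.1429


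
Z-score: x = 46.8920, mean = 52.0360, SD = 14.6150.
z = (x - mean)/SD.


z = (46.8920 - 52.0360)/14.6150
= -5.1440/14.6150
= -0.3520

z = -0.3520


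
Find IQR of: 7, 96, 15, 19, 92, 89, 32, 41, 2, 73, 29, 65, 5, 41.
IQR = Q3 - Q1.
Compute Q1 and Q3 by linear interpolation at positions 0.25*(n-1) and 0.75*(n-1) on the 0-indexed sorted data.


Sorted: 2, 5, 7, 15, 19, 29, 32, 41, 41, 65, 73, 89, 92, 96
Q1 (25th %ile) = 16.0000
Q3 (75th %ile) = 71.0000
IQR = 71.0000 - 16.0000 = 55.0000

IQR = 55.0000


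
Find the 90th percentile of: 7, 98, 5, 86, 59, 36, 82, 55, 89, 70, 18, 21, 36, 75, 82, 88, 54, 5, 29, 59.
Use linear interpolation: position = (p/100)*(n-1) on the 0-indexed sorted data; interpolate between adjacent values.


Sorted: 5, 5, 7, 18, 21, 29, 36, 36, 54, 55, 59, 59, 70, 75, 82, 82, 86, 88, 89, 98
n = 20
Index = 90/100 * 19 = 17.1000
Lower = data[17] = 88, Upper = data[18] = 89
P90 = 88 + 0.1000*(1) = 88.1000

P90 = 88.1000


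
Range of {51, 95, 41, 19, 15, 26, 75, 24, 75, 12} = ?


Max = 95, Min = 12
Range = 95 - 12 = 83

Range = 83


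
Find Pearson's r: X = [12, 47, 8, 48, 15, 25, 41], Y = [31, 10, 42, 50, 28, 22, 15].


Mean X = 28.0000, Mean Y = 28.2857
SD X = 15.874508, SD Y = 13.187811
Cov = -54.428571
r = -54.428571/(15.874508*13.187811) = -0.2600

r = -0.2600


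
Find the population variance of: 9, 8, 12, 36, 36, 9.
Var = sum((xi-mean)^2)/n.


Mean = 18.3333
Squared deviations: 87.1111, 106.7778, 40.1111, 312.1111, 312.1111, 87.1111
Sum = 945.3333
Variance = 945.3333/6 = 157.5556

Variance = 157.5556


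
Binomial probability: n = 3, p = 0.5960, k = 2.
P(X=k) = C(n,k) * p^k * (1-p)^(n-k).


C(3,2) = 3
p^2 = 0.355216
(1-p)^1 = 0.404000
P = 3 * 0.355216 * 0.404000 = 0.4305

P(X=2) = 0.4305


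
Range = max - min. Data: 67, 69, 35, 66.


Max = 69, Min = 35
Range = 69 - 35 = 34

Range = 34


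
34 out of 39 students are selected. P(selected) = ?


P = 34/39 = 0.8718

P = 0.8718


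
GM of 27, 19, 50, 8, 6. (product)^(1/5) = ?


Product = 27 × 19 × 50 × 8 × 6 = 1231200
GM = 1231200^(1/5) = 16.5221

GM = 16.5221


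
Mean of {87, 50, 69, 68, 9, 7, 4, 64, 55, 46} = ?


Sum = 87 + 50 + 69 + 68 + 9 + 7 + 4 + 64 + 55 + 46 = 459
n = 10
Mean = 459/10 = 45.9000

Mean = 45.9000


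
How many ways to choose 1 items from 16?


C(16,1) = 16!/(1! × 15!)
= 20922789888000/(1 × 1307674368000)
= 16

C(16,1) = 16


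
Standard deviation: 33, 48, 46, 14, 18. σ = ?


Mean = 31.8000
Variance = 194.5600
SD = sqrt(194.5600) = 13.9485

SD = 13.9485


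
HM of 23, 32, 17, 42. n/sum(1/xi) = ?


Sum of reciprocals = 1/23 + 1/32 + 1/17 + 1/42 = 0.157361
HM = 4/0.157361 = 25.4192

HM = 25.4192


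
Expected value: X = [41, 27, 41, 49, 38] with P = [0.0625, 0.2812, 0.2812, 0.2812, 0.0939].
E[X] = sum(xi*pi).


E[X] = 41*0.0625 + 27*0.2812 + 41*0.2812 + 49*0.2812 + 38*0.0939
= 2.5625 + 7.5924 + 11.5292 + 13.7788 + 3.5682
= 39.0311

E[X] = 39.0311


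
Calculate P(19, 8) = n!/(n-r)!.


P(19,8) = 19!/11!
= 121645100408832000/39916800
= 3047466240

P(19,8) = 3047466240


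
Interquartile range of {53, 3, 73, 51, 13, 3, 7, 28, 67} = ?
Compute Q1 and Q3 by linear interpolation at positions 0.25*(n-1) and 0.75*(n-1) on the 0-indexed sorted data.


Sorted: 3, 3, 7, 13, 28, 51, 53, 67, 73
Q1 (25th %ile) = 7.0000
Q3 (75th %ile) = 53.0000
IQR = 53.0000 - 7.0000 = 46.0000

IQR = 46.0000


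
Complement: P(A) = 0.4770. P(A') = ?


P(not A) = 1 - 0.4770 = 0.5230

P(not A) = 0.5230


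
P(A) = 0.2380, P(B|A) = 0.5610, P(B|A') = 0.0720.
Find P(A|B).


P(B) = P(B|A)*P(A) + P(B|A')*P(A')
= 0.5610*0.2380 + 0.0720*0.7620
= 0.133518 + 0.054864 = 0.188382
P(A|B) = 0.133518/0.188382 = 0.7088

P(A|B) = 0.7088


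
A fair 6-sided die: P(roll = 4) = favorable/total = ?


Favorable outcomes (roll = 4): 1
Total outcomes = 6
P = 1/6 = 0.1667

P = 0.1667


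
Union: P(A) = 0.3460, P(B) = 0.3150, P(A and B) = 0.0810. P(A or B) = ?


P(A∪B) = 0.3460 + 0.3150 - 0.0810
= 0.6610 - 0.0810
= 0.5800

P(A∪B) = 0.5800


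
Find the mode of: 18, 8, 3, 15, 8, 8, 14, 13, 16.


Frequencies: 3:1, 8:3, 13:1, 14:1, 15:1, 16:1, 18:1
Max frequency = 3
Mode = 8

Mode = 8


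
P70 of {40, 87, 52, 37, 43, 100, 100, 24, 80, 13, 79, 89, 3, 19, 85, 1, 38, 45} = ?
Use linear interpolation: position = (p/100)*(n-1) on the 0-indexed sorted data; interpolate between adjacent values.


Sorted: 1, 3, 13, 19, 24, 37, 38, 40, 43, 45, 52, 79, 80, 85, 87, 89, 100, 100
n = 18
Index = 70/100 * 17 = 11.9000
Lower = data[11] = 79, Upper = data[12] = 80
P70 = 79 + 0.9000*(1) = 79.9000

P70 = 79.9000


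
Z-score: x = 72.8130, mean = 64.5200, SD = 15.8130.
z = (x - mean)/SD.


z = (72.8130 - 64.5200)/15.8130
= 8.2930/15.8130
= 0.5244

z = 0.5244


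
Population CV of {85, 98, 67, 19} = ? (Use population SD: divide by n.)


Mean = 67.2500
SD = 29.9531
CV = (29.9531/67.2500)*100 = 44.5399%

CV = 44.5399%


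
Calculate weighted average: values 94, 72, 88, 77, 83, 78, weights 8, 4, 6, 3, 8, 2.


Numerator = 94*8 + 72*4 + 88*6 + 77*3 + 83*8 + 78*2 = 2619
Denominator = 8 + 4 + 6 + 3 + 8 + 2 = 31
WM = 2619/31 = 84.4839

WM = 84.4839


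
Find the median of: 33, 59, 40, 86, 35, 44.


Sorted: 33, 35, 40, 44, 59, 86
n = 6 (even)
Middle values: 40 and 44
Median = (40+44)/2 = 42.0000

Median = 42.0000


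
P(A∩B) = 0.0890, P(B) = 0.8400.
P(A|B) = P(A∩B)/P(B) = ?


P(A|B) = 0.0890/0.8400 = 0.1060

P(A|B) = 0.1060


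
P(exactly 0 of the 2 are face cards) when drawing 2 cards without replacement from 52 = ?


Hypergeometric: P(X=0) = C(12,0)·C(40,2) / C(52,2)
= 1 × 780 / 1326
= 780/1326 = 0.5882

P = 0.5882


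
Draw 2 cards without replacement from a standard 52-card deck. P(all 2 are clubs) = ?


P(all clubs) = (13/52) × (12/51)
= 0.0588

P = 0.0588


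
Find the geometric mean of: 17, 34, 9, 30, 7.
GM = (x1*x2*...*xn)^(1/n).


Product = 17 × 34 × 9 × 30 × 7 = 1092420
GM = 1092420^(1/5) = 16.1316

GM = 16.1316


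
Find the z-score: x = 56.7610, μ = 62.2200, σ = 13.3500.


z = (56.7610 - 62.2200)/13.3500
= -5.4590/13.3500
= -0.4089

z = -0.4089


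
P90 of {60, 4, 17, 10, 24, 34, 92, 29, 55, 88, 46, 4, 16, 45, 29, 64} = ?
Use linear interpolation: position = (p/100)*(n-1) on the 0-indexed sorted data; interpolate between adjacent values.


Sorted: 4, 4, 10, 16, 17, 24, 29, 29, 34, 45, 46, 55, 60, 64, 88, 92
n = 16
Index = 90/100 * 15 = 13.5000
Lower = data[13] = 64, Upper = data[14] = 88
P90 = 64 + 0.5000*(24) = 76.0000

P90 = 76.0000


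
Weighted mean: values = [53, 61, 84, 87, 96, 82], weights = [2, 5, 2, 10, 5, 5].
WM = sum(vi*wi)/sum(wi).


Numerator = 53*2 + 61*5 + 84*2 + 87*10 + 96*5 + 82*5 = 2339
Denominator = 2 + 5 + 2 + 10 + 5 + 5 = 29
WM = 2339/29 = 80.6552

WM = 80.6552


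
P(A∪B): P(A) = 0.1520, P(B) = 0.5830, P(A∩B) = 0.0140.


P(A∪B) = 0.1520 + 0.5830 - 0.0140
= 0.7350 - 0.0140
= 0.7210

P(A∪B) = 0.7210


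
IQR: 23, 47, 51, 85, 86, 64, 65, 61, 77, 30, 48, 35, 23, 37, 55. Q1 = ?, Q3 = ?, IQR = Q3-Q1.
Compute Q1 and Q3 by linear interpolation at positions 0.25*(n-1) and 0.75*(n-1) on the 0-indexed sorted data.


Sorted: 23, 23, 30, 35, 37, 47, 48, 51, 55, 61, 64, 65, 77, 85, 86
Q1 (25th %ile) = 36.0000
Q3 (75th %ile) = 64.5000
IQR = 64.5000 - 36.0000 = 28.5000

IQR = 28.5000


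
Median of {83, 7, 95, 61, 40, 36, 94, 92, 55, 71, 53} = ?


Sorted: 7, 36, 40, 53, 55, 61, 71, 83, 92, 94, 95
n = 11 (odd)
Middle value = 61

Median = 61


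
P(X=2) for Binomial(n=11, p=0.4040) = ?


C(11,2) = 55
p^2 = 0.163216
(1-p)^9 = 0.009489
P = 55 * 0.163216 * 0.009489 = 0.0852

P(X=2) = 0.0852


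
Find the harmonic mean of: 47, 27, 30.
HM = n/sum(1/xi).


Sum of reciprocals = 1/47 + 1/27 + 1/30 = 0.091647
HM = 3/0.091647 = 32.7343

HM = 32.7343


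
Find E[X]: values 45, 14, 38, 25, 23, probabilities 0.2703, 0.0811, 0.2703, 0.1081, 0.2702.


E[X] = 45*0.2703 + 14*0.0811 + 38*0.2703 + 25*0.1081 + 23*0.2702
= 12.1635 + 1.1354 + 10.2714 + 2.7025 + 6.2146
= 32.4874

E[X] = 32.4874


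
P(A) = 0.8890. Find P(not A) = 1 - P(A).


P(not A) = 1 - 0.8890 = 0.1110

P(not A) = 0.1110


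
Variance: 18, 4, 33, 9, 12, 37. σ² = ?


Mean = 18.8333
Squared deviations: 0.6944, 220.0278, 200.6944, 96.6944, 46.6944, 330.0278
Sum = 894.8333
Variance = 894.8333/6 = 149.1389

Variance = 149.1389


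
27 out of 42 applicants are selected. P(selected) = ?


P = 27/42 = 0.6429

P = 0.6429


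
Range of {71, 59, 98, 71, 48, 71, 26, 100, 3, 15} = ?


Max = 100, Min = 3
Range = 100 - 3 = 97

Range = 97


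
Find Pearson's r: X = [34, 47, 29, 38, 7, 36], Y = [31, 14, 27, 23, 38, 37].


Mean X = 31.8333, Mean Y = 28.3333
SD X = 12.347964, SD Y = 8.279828
Cov = -74.111111
r = -74.111111/(12.347964*8.279828) = -0.7249

r = -0.7249


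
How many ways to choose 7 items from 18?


C(18,7) = 18!/(7! × 11!)
= 6402373705728000/(5040 × 39916800)
= 31824

C(18,7) = 31824


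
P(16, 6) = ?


P(16,6) = 16!/10!
= 20922789888000/3628800
= 5765760

P(16,6) = 5765760


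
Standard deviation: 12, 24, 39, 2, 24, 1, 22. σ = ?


Mean = 17.7143
Variance = 158.4898
SD = sqrt(158.4898) = 12.5893

SD = 12.5893


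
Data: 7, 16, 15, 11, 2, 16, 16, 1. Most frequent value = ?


Frequencies: 1:1, 2:1, 7:1, 11:1, 15:1, 16:3
Max frequency = 3
Mode = 16

Mode = 16


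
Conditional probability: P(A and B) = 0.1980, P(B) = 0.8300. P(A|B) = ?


P(A|B) = 0.1980/0.8300 = 0.2386

P(A|B) = 0.2386


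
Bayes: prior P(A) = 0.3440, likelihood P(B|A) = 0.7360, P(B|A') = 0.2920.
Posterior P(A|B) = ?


P(B) = P(B|A)*P(A) + P(B|A')*P(A')
= 0.7360*0.3440 + 0.2920*0.6560
= 0.253184 + 0.191552 = 0.444736
P(A|B) = 0.253184/0.444736 = 0.5693

P(A|B) = 0.5693


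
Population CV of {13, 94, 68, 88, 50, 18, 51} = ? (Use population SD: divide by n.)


Mean = 54.5714
SD = 29.1590
CV = (29.1590/54.5714)*100 = 53.4326%

CV = 53.4326%


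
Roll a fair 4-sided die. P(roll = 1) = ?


Favorable outcomes (roll = 1): 1
Total outcomes = 4
P = 1/4 = 0.2500

P = 0.2500


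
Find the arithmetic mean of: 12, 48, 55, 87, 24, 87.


Sum = 12 + 48 + 55 + 87 + 24 + 87 = 313
n = 6
Mean = 313/6 = 52.1667

Mean = 52.1667


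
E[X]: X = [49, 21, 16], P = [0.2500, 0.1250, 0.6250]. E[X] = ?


E[X] = 49*0.2500 + 21*0.1250 + 16*0.6250
= 12.2500 + 2.6250 + 10.0000
= 24.8750

E[X] = 24.8750


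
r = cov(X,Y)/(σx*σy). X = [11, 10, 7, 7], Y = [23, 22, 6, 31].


Mean X = 8.7500, Mean Y = 20.5000
SD X = 1.785357, SD Y = 9.069179
Cov = 3.625000
r = 3.625000/(1.785357*9.069179) = 0.2239

r = 0.2239


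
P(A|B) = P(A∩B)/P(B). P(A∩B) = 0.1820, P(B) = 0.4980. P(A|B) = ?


P(A|B) = 0.1820/0.4980 = 0.3655

P(A|B) = 0.3655


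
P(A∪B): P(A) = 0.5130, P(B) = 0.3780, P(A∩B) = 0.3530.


P(A∪B) = 0.5130 + 0.3780 - 0.3530
= 0.8910 - 0.3530
= 0.5380

P(A∪B) = 0.5380


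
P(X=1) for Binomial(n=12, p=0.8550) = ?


C(12,1) = 12
p^1 = 0.855000
(1-p)^11 = 5.957280e-10
P = 12 * 0.855000 * 5.957280e-10 = 6.1122e-09

P(X=1) = 6.1122e-09


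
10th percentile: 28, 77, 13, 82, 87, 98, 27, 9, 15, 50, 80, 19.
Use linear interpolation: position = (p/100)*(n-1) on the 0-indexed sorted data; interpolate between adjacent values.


Sorted: 9, 13, 15, 19, 27, 28, 50, 77, 80, 82, 87, 98
n = 12
Index = 10/100 * 11 = 1.1000
Lower = data[1] = 13, Upper = data[2] = 15
P10 = 13 + 0.1000*(2) = 13.2000

P10 = 13.2000


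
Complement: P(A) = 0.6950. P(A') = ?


P(not A) = 1 - 0.6950 = 0.3050

P(not A) = 0.3050


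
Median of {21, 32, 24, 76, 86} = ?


Sorted: 21, 24, 32, 76, 86
n = 5 (odd)
Middle value = 32

Median = 32


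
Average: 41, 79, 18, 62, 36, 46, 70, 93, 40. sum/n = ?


Sum = 41 + 79 + 18 + 62 + 36 + 46 + 70 + 93 + 40 = 485
n = 9
Mean = 485/9 = 53.8889

Mean = 53.8889


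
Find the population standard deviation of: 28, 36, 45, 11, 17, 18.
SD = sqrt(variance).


Mean = 25.8333
Variance = 139.1389
SD = sqrt(139.1389) = 11.7957

SD = 11.7957


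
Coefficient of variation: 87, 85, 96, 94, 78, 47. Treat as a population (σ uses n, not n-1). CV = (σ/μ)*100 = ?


Mean = 81.1667
SD = 16.3851
CV = (16.3851/81.1667)*100 = 20.1870%

CV = 20.1870%


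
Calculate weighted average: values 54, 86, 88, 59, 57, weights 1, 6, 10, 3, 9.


Numerator = 54*1 + 86*6 + 88*10 + 59*3 + 57*9 = 2140
Denominator = 1 + 6 + 10 + 3 + 9 = 29
WM = 2140/29 = 73.7931

WM = 73.7931


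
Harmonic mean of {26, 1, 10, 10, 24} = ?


Sum of reciprocals = 1/26 + 1/1 + 1/10 + 1/10 + 1/24 = 1.280128
HM = 5/1.280128 = 3.9059

HM = 3.9059


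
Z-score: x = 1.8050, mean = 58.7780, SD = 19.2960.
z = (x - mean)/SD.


z = (1.8050 - 58.7780)/19.2960
= -56.9730/19.2960
= -2.9526

z = -2.9526


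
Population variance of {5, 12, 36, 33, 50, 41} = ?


Mean = 29.5000
Squared deviations: 600.2500, 306.2500, 42.2500, 12.2500, 420.2500, 132.2500
Sum = 1513.5000
Variance = 1513.5000/6 = 252.2500

Variance = 252.2500


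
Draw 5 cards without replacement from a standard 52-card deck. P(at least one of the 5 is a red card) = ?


P(at least one) = 1 - P(none)
P(none) = (26/52) × (25/51) × (24/50) × (23/49) × (22/48) = 0.025310
P(at least one) = 1 - 0.025310 = 0.9747

P = 0.9747


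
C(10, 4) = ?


C(10,4) = 10!/(4! × 6!)
= 3628800/(24 × 720)
= 210

C(10,4) = 210


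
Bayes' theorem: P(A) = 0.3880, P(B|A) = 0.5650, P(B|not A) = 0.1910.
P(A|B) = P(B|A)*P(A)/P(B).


P(B) = P(B|A)*P(A) + P(B|A')*P(A')
= 0.5650*0.3880 + 0.1910*0.6120
= 0.219220 + 0.116892 = 0.336112
P(A|B) = 0.219220/0.336112 = 0.6522

P(A|B) = 0.6522


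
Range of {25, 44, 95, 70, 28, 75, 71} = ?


Max = 95, Min = 25
Range = 95 - 25 = 70

Range = 70


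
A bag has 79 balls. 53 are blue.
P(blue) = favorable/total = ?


P = 53/79 = 0.6709

P = 0.6709


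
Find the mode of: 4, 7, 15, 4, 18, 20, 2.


Frequencies: 2:1, 4:2, 7:1, 15:1, 18:1, 20:1
Max frequency = 2
Mode = 4

Mode = 4


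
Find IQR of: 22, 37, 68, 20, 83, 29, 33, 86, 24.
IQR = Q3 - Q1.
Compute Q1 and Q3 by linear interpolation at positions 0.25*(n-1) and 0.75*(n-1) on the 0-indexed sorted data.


Sorted: 20, 22, 24, 29, 33, 37, 68, 83, 86
Q1 (25th %ile) = 24.0000
Q3 (75th %ile) = 68.0000
IQR = 68.0000 - 24.0000 = 44.0000

IQR = 44.0000


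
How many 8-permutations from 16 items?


P(16,8) = 16!/8!
= 20922789888000/40320
= 518918400

P(16,8) = 518918400


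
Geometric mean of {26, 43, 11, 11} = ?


Product = 26 × 43 × 11 × 11 = 135278
GM = 135278^(1/4) = 19.1782

GM = 19.1782


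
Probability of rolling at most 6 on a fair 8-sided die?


Favorable outcomes (roll ≤ 6): 6
Total outcomes = 8
P = 6/8 = 0.7500

P = 0.7500


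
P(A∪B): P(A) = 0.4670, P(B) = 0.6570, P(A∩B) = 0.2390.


P(A∪B) = 0.4670 + 0.6570 - 0.2390
= 1.1240 - 0.2390
= 0.8850

P(A∪B) = 0.8850


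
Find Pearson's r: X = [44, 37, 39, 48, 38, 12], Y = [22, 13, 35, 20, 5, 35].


Mean X = 36.3333, Mean Y = 21.6667
SD X = 11.527744, SD Y = 10.888322
Cov = -56.555556
r = -56.555556/(11.527744*10.888322) = -0.4506

r = -0.4506


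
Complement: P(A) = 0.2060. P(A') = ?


P(not A) = 1 - 0.2060 = 0.7940

P(not A) = 0.7940


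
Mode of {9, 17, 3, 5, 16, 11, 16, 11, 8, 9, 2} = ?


Frequencies: 2:1, 3:1, 5:1, 8:1, 9:2, 11:2, 16:2, 17:1
Max frequency = 2
Mode = 9, 11, 16

Mode = 9, 11, 16


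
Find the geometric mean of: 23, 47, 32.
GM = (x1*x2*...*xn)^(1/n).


Product = 23 × 47 × 32 = 34592
GM = 34592^(1/3) = 32.5831

GM = 32.5831


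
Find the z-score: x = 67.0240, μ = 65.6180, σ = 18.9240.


z = (67.0240 - 65.6180)/18.9240
= 1.4060/18.9240
= 0.0743

z = 0.0743


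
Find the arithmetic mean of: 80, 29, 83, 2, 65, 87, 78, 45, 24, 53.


Sum = 80 + 29 + 83 + 2 + 65 + 87 + 78 + 45 + 24 + 53 = 546
n = 10
Mean = 546/10 = 54.6000

Mean = 54.6000


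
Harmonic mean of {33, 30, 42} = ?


Sum of reciprocals = 1/33 + 1/30 + 1/42 = 0.087446
HM = 3/0.087446 = 34.3069

HM = 34.3069


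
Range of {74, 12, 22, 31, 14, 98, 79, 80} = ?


Max = 98, Min = 12
Range = 98 - 12 = 86

Range = 86


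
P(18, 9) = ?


P(18,9) = 18!/9!
= 6402373705728000/362880
= 17643225600

P(18,9) = 17643225600


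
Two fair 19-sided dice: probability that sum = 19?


Total outcomes = 19×19 = 361
Favorable (sum = 19): 18
P = 18/361 = 0.0499

P = 0.0499


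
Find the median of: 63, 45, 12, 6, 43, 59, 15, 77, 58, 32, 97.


Sorted: 6, 12, 15, 32, 43, 45, 58, 59, 63, 77, 97
n = 11 (odd)
Middle value = 45

Median = 45


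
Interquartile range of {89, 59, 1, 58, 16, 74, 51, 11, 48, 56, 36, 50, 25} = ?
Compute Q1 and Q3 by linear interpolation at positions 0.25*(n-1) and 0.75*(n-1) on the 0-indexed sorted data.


Sorted: 1, 11, 16, 25, 36, 48, 50, 51, 56, 58, 59, 74, 89
Q1 (25th %ile) = 25.0000
Q3 (75th %ile) = 58.0000
IQR = 58.0000 - 25.0000 = 33.0000

IQR = 33.0000


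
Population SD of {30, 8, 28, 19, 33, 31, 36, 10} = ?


Mean = 24.3750
Variance = 100.2344
SD = sqrt(100.2344) = 10.0117

SD = 10.0117


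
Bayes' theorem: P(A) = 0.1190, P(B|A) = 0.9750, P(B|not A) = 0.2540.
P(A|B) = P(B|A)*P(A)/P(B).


P(B) = P(B|A)*P(A) + P(B|A')*P(A')
= 0.9750*0.1190 + 0.2540*0.8810
= 0.116025 + 0.223774 = 0.339799
P(A|B) = 0.116025/0.339799 = 0.3415

P(A|B) = 0.3415


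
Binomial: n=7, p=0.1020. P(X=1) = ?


C(7,1) = 7
p^1 = 0.102000
(1-p)^6 = 0.524394
P = 7 * 0.102000 * 0.524394 = 0.3744

P(X=1) = 0.3744


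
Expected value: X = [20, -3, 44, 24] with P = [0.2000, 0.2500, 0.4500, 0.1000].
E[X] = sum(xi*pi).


E[X] = 20*0.2000 - 3*0.2500 + 44*0.4500 + 24*0.1000
= 4.0000 - 0.7500 + 19.8000 + 2.4000
= 25.4500

E[X] = 25.4500


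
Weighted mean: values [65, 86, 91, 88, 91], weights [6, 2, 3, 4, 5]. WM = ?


Numerator = 65*6 + 86*2 + 91*3 + 88*4 + 91*5 = 1642
Denominator = 6 + 2 + 3 + 4 + 5 = 20
WM = 1642/20 = 82.1000

WM = 82.1000


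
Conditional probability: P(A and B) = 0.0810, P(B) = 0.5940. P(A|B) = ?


P(A|B) = 0.0810/0.5940 = 0.1364

P(A|B) = 0.1364


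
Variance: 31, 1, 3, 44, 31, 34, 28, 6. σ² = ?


Mean = 22.2500
Squared deviations: 76.5625, 451.5625, 370.5625, 473.0625, 76.5625, 138.0625, 33.0625, 264.0625
Sum = 1883.5000
Variance = 1883.5000/8 = 235.4375

Variance = 235.4375


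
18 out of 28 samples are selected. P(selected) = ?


P = 18/28 = 0.6429

P = 0.6429


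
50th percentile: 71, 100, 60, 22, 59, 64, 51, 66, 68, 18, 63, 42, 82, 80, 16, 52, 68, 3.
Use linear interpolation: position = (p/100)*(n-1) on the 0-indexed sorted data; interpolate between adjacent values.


Sorted: 3, 16, 18, 22, 42, 51, 52, 59, 60, 63, 64, 66, 68, 68, 71, 80, 82, 100
n = 18
Index = 50/100 * 17 = 8.5000
Lower = data[8] = 60, Upper = data[9] = 63
P50 = 60 + 0.5000*(3) = 61.5000

P50 = 61.5000


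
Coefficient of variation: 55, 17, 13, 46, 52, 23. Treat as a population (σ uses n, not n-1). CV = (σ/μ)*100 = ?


Mean = 34.3333
SD = 17.1237
CV = (17.1237/34.3333)*100 = 49.8749%

CV = 49.8749%


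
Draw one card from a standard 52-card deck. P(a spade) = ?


13 spades in 52 cards
P = 13/52 = 0.2500

P = 0.2500


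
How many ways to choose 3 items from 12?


C(12,3) = 12!/(3! × 9!)
= 479001600/(6 × 362880)
= 220

C(12,3) = 220


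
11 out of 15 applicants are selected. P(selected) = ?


P = 11/15 = 0.7333

P = 0.7333


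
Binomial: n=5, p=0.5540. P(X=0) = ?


C(5,0) = 1
p^0 = 1.000000
(1-p)^5 = 0.017647
P = 1 * 1.000000 * 0.017647 = 0.0176

P(X=0) = 0.0176


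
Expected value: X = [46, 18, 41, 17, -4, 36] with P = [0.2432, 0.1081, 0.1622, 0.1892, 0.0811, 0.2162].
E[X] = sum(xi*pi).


E[X] = 46*0.2432 + 18*0.1081 + 41*0.1622 + 17*0.1892 - 4*0.0811 + 36*0.2162
= 11.1872 + 1.9458 + 6.6502 + 3.2164 - 0.3244 + 7.7832
= 30.4584

E[X] = 30.4584


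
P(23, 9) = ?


P(23,9) = 23!/14!
= 25852016738884976640000/87178291200
= 296541907200

P(23,9) = 296541907200


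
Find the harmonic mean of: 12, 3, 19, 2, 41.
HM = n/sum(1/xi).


Sum of reciprocals = 1/12 + 1/3 + 1/19 + 1/2 + 1/41 = 0.993688
HM = 5/0.993688 = 5.0318

HM = 5.0318


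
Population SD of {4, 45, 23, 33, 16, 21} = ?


Mean = 23.6667
Variance = 165.8889
SD = sqrt(165.8889) = 12.8798

SD = 12.8798


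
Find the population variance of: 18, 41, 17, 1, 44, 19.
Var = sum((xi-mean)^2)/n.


Mean = 23.3333
Squared deviations: 28.4444, 312.1111, 40.1111, 498.7778, 427.1111, 18.7778
Sum = 1325.3333
Variance = 1325.3333/6 = 220.8889

Variance = 220.8889


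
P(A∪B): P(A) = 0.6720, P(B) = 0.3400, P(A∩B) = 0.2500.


P(A∪B) = 0.6720 + 0.3400 - 0.2500
= 1.0120 - 0.2500
= 0.7620

P(A∪B) = 0.7620


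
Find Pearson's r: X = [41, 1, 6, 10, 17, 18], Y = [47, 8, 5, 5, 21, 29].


Mean X = 15.5000, Mean Y = 19.1667
SD X = 12.841988, SD Y = 15.279798
Cov = 185.250000
r = 185.250000/(12.841988*15.279798) = 0.9441

r = 0.9441


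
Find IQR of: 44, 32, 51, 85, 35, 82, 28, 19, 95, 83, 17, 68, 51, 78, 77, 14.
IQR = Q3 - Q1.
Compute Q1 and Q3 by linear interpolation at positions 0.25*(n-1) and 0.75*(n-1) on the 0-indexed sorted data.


Sorted: 14, 17, 19, 28, 32, 35, 44, 51, 51, 68, 77, 78, 82, 83, 85, 95
Q1 (25th %ile) = 31.0000
Q3 (75th %ile) = 79.0000
IQR = 79.0000 - 31.0000 = 48.0000

IQR = 48.0000


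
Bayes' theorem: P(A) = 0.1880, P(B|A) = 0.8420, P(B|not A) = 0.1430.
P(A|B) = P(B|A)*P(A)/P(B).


P(B) = P(B|A)*P(A) + P(B|A')*P(A')
= 0.8420*0.1880 + 0.1430*0.8120
= 0.158296 + 0.116116 = 0.274412
P(A|B) = 0.158296/0.274412 = 0.5769

P(A|B) = 0.5769


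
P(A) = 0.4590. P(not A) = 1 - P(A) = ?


P(not A) = 1 - 0.4590 = 0.5410

P(not A) = 0.5410


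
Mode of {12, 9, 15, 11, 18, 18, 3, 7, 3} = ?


Frequencies: 3:2, 7:1, 9:1, 11:1, 12:1, 15:1, 18:2
Max frequency = 2
Mode = 3, 18

Mode = 3, 18


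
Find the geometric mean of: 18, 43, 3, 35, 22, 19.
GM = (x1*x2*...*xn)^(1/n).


Product = 18 × 43 × 3 × 35 × 22 × 19 = 33970860
GM = 33970860^(1/6) = 17.9963

GM = 17.9963


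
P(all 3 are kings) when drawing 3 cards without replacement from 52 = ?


P(all kings) = (4/52) × (3/51) × (2/50)
= 0.0002

P = 0.0002


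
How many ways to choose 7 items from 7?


C(7,7) = 7!/(7! × 0!)
= 5040/(5040 × 1)
= 1

C(7,7) = 1


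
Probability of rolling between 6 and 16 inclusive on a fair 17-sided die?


Favorable outcomes (6 ≤ roll ≤ 16): 11
Total outcomes = 17
P = 11/17 = 0.6471

P = 0.6471


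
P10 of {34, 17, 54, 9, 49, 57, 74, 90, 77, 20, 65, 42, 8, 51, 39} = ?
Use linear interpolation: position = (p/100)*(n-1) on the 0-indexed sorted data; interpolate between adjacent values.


Sorted: 8, 9, 17, 20, 34, 39, 42, 49, 51, 54, 57, 65, 74, 77, 90
n = 15
Index = 10/100 * 14 = 1.4000
Lower = data[1] = 9, Upper = data[2] = 17
P10 = 9 + 0.4000*(8) = 12.2000

P10 = 12.2000


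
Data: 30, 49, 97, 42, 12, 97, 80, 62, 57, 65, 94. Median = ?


Sorted: 12, 30, 42, 49, 57, 62, 65, 80, 94, 97, 97
n = 11 (odd)
Middle value = 62

Median = 62


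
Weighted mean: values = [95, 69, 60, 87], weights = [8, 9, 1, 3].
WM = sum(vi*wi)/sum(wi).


Numerator = 95*8 + 69*9 + 60*1 + 87*3 = 1702
Denominator = 8 + 9 + 1 + 3 = 21
WM = 1702/21 = 81.0476

WM = 81.0476


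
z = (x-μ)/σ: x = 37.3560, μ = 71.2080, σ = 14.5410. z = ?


z = (37.3560 - 71.2080)/14.5410
= -33.8520/14.5410
= -2.3280

z = -2.3280


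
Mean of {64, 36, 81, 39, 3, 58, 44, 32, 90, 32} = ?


Sum = 64 + 36 + 81 + 39 + 3 + 58 + 44 + 32 + 90 + 32 = 479
n = 10
Mean = 479/10 = 47.9000

Mean = 47.9000


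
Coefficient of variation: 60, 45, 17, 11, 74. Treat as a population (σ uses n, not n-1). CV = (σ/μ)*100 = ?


Mean = 41.4000
SD = 24.2537
CV = (24.2537/41.4000)*100 = 58.5837%

CV = 58.5837%


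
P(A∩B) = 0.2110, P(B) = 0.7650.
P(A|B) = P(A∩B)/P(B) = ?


P(A|B) = 0.2110/0.7650 = 0.2758

P(A|B) = 0.2758


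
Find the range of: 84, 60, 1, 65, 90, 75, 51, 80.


Max = 90, Min = 1
Range = 90 - 1 = 89

Range = 89


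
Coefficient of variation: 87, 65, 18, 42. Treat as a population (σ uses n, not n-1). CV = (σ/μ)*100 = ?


Mean = 53.0000
SD = 25.7196
CV = (25.7196/53.0000)*100 = 48.5276%

CV = 48.5276%


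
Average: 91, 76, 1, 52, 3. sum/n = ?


Sum = 91 + 76 + 1 + 52 + 3 = 223
n = 5
Mean = 223/5 = 44.6000

Mean = 44.6000


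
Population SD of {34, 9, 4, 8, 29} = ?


Mean = 16.8000
Variance = 149.3600
SD = sqrt(149.3600) = 12.2213

SD = 12.2213


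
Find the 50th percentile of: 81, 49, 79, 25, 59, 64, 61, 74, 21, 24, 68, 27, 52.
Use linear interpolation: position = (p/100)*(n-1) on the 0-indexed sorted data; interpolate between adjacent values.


Sorted: 21, 24, 25, 27, 49, 52, 59, 61, 64, 68, 74, 79, 81
n = 13
Index = 50/100 * 12 = 6.0000
Lower = data[6] = 59, Upper = data[7] = 61
P50 = 59 + 0*(2) = 59.0000

P50 = 59.0000


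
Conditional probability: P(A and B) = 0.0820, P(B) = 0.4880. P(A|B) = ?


P(A|B) = 0.0820/0.4880 = 0.1680

P(A|B) = 0.1680


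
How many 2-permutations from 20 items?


P(20,2) = 20!/18!
= 2432902008176640000/6402373705728000
= 380

P(20,2) = 380


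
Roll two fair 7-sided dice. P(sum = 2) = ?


Total outcomes = 7×7 = 49
Favorable (sum = 2): 1
P = 1/49 = 0.0204

P = 0.0204


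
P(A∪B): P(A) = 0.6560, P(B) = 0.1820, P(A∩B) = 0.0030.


P(A∪B) = 0.6560 + 0.1820 - 0.0030
= 0.8380 - 0.0030
= 0.8350

P(A∪B) = 0.8350


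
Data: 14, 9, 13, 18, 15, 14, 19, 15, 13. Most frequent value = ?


Frequencies: 9:1, 13:2, 14:2, 15:2, 18:1, 19:1
Max frequency = 2
Mode = 13, 14, 15

Mode = 13, 14, 15


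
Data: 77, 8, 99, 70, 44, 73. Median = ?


Sorted: 8, 44, 70, 73, 77, 99
n = 6 (even)
Middle values: 70 and 73
Median = (70+73)/2 = 71.5000

Median = 71.5000


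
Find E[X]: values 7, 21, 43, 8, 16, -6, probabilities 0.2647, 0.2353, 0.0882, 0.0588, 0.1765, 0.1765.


E[X] = 7*0.2647 + 21*0.2353 + 43*0.0882 + 8*0.0588 + 16*0.1765 - 6*0.1765
= 1.8529 + 4.9413 + 3.7926 + 0.4704 + 2.8240 - 1.0590
= 12.8222

E[X] = 12.8222


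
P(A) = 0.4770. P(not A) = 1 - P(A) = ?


P(not A) = 1 - 0.4770 = 0.5230

P(not A) = 0.5230


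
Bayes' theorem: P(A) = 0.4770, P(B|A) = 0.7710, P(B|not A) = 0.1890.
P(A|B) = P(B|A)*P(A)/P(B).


P(B) = P(B|A)*P(A) + P(B|A')*P(A')
= 0.7710*0.4770 + 0.1890*0.5230
= 0.367767 + 0.098847 = 0.466614
P(A|B) = 0.367767/0.466614 = 0.7882

P(A|B) = 0.7882


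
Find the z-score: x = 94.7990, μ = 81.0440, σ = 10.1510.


z = (94.7990 - 81.0440)/10.1510
= 13.7550/10.1510
= 1.3550

z = 1.3550


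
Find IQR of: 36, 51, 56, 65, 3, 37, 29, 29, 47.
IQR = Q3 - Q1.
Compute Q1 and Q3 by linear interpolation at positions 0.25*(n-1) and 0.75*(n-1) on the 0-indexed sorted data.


Sorted: 3, 29, 29, 36, 37, 47, 51, 56, 65
Q1 (25th %ile) = 29.0000
Q3 (75th %ile) = 51.0000
IQR = 51.0000 - 29.0000 = 22.0000

IQR = 22.0000


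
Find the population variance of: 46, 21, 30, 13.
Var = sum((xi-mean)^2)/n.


Mean = 27.5000
Squared deviations: 342.2500, 42.2500, 6.2500, 210.2500
Sum = 601.0000
Variance = 601.0000/4 = 150.2500

Variance = 150.2500


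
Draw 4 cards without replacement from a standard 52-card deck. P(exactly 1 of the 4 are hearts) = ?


Hypergeometric: P(X=1) = C(13,1)·C(39,3) / C(52,4)
= 13 × 9139 / 270725
= 118807/270725 = 0.4388

P = 0.4388


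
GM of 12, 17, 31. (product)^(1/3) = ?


Product = 12 × 17 × 31 = 6324
GM = 6324^(1/3) = 18.4926

GM = 18.4926


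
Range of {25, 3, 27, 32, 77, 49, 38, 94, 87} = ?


Max = 94, Min = 3
Range = 94 - 3 = 91

Range = 91


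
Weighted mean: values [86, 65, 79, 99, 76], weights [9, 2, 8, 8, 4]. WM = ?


Numerator = 86*9 + 65*2 + 79*8 + 99*8 + 76*4 = 2632
Denominator = 9 + 2 + 8 + 8 + 4 = 31
WM = 2632/31 = 84.9032

WM = 84.9032


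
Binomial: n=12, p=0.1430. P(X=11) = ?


C(12,11) = 12
p^11 = 5.113243e-10
(1-p)^1 = 0.857000
P = 12 * 5.113243e-10 * 0.857000 = 5.2585e-09

P(X=11) = 5.2585e-09


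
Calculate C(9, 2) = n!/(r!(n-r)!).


C(9,2) = 9!/(2! × 7!)
= 362880/(2 × 5040)
= 36

C(9,2) = 36


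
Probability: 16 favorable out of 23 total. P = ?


P = 16/23 = 0.6957

P = 0.6957


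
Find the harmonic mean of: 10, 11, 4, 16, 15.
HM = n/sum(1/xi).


Sum of reciprocals = 1/10 + 1/11 + 1/4 + 1/16 + 1/15 = 0.570076
HM = 5/0.570076 = 8.7708

HM = 8.7708


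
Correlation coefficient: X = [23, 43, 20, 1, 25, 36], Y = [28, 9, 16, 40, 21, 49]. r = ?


Mean X = 24.6667, Mean Y = 27.1667
SD X = 13.224556, SD Y = 13.752777
Cov = -56.777778
r = -56.777778/(13.224556*13.752777) = -0.3122

r = -0.3122


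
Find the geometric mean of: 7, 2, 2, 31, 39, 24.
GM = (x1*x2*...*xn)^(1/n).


Product = 7 × 2 × 2 × 31 × 39 × 24 = 812448
GM = 812448^(1/6) = 9.6598

GM = 9.6598


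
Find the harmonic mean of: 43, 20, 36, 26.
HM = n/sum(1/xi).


Sum of reciprocals = 1/43 + 1/20 + 1/36 + 1/26 = 0.139495
HM = 4/0.139495 = 28.6748

HM = 28.6748


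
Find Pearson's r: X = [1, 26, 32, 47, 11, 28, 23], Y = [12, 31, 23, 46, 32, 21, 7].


Mean X = 24.0000, Mean Y = 24.5714
SD X = 13.690455, SD Y = 12.175586
Cov = 98.428571
r = 98.428571/(13.690455*12.175586) = 0.5905

r = 0.5905


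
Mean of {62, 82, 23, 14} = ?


Sum = 62 + 82 + 23 + 14 = 181
n = 4
Mean = 181/4 = 45.2500

Mean = 45.2500


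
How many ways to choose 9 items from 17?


C(17,9) = 17!/(9! × 8!)
= 355687428096000/(362880 × 40320)
= 24310

C(17,9) = 24310


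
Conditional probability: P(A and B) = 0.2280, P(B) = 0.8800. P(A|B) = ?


P(A|B) = 0.2280/0.8800 = 0.2591

P(A|B) = 0.2591


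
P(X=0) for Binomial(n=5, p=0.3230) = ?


C(5,0) = 1
p^0 = 1.000000
(1-p)^5 = 0.142214
P = 1 * 1.000000 * 0.142214 = 0.1422

P(X=0) = 0.1422


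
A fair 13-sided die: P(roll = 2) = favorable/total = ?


Favorable outcomes (roll = 2): 1
Total outcomes = 13
P = 1/13 = 0.0769

P = 0.0769


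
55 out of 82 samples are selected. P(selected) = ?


P = 55/82 = 0.6707

P = 0.6707


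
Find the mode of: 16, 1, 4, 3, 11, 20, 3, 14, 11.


Frequencies: 1:1, 3:2, 4:1, 11:2, 14:1, 16:1, 20:1
Max frequency = 2
Mode = 3, 11

Mode = 3, 11


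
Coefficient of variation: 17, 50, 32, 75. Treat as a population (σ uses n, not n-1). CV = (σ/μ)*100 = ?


Mean = 43.5000
SD = 21.6160
CV = (21.6160/43.5000)*100 = 49.6919%

CV = 49.6919%


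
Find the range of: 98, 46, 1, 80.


Max = 98, Min = 1
Range = 98 - 1 = 97

Range = 97


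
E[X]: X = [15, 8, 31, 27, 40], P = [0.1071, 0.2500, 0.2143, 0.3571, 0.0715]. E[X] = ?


E[X] = 15*0.1071 + 8*0.2500 + 31*0.2143 + 27*0.3571 + 40*0.0715
= 1.6065 + 2.0000 + 6.6433 + 9.6417 + 2.8600
= 22.7515

E[X] = 22.7515


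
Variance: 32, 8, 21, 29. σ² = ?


Mean = 22.5000
Squared deviations: 90.2500, 210.2500, 2.2500, 42.2500
Sum = 345.0000
Variance = 345.0000/4 = 86.2500

Variance = 86.2500


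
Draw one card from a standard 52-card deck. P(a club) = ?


13 clubs in 52 cards
P = 13/52 = 0.2500

P = 0.2500


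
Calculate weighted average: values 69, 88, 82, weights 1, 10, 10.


Numerator = 69*1 + 88*10 + 82*10 = 1769
Denominator = 1 + 10 + 10 = 21
WM = 1769/21 = 84.2381

WM = 84.2381


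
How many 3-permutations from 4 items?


P(4,3) = 4!/1!
= 24/1
= 24

P(4,3) = 24


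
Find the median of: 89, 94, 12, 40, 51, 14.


Sorted: 12, 14, 40, 51, 89, 94
n = 6 (even)
Middle values: 40 and 51
Median = (40+51)/2 = 45.5000

Median = 45.5000


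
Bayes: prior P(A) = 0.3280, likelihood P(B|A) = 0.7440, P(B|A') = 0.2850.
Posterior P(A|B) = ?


P(B) = P(B|A)*P(A) + P(B|A')*P(A')
= 0.7440*0.3280 + 0.2850*0.6720
= 0.244032 + 0.191520 = 0.435552
P(A|B) = 0.244032/0.435552 = 0.5603

P(A|B) = 0.5603


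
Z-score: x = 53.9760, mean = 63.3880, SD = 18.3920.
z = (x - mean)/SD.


z = (53.9760 - 63.3880)/18.3920
= -9.4120/18.3920
= -0.5117

z = -0.5117


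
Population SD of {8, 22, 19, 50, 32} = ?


Mean = 26.2000
Variance = 200.1600
SD = sqrt(200.1600) = 14.1478

SD = 14.1478


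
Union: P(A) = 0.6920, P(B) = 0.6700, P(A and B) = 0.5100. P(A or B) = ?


P(A∪B) = 0.6920 + 0.6700 - 0.5100
= 1.3620 - 0.5100
= 0.8520

P(A∪B) = 0.8520


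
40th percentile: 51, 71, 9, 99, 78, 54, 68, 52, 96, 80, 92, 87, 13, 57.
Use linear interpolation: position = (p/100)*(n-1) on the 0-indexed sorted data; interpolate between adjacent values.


Sorted: 9, 13, 51, 52, 54, 57, 68, 71, 78, 80, 87, 92, 96, 99
n = 14
Index = 40/100 * 13 = 5.2000
Lower = data[5] = 57, Upper = data[6] = 68
P40 = 57 + 0.2000*(11) = 59.2000

P40 = 59.2000


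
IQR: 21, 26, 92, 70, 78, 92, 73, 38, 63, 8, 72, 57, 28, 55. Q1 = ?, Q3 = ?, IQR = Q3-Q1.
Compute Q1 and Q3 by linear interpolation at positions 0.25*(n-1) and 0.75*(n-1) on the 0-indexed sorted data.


Sorted: 8, 21, 26, 28, 38, 55, 57, 63, 70, 72, 73, 78, 92, 92
Q1 (25th %ile) = 30.5000
Q3 (75th %ile) = 72.7500
IQR = 72.7500 - 30.5000 = 42.2500

IQR = 42.2500


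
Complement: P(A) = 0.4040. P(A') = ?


P(not A) = 1 - 0.4040 = 0.5960

P(not A) = 0.5960


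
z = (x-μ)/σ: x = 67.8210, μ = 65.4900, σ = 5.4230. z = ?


z = (67.8210 - 65.4900)/5.4230
= 2.3310/5.4230
= 0.4298

z = 0.4298


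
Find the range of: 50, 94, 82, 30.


Max = 94, Min = 30
Range = 94 - 30 = 64

Range = 64


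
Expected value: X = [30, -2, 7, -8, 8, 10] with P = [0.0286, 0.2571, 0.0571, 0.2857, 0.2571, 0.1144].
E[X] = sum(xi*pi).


E[X] = 30*0.0286 - 2*0.2571 + 7*0.0571 - 8*0.2857 + 8*0.2571 + 10*0.1144
= 0.8580 - 0.5142 + 0.3997 - 2.2856 + 2.0568 + 1.1440
= 1.6587

E[X] = 1.6587


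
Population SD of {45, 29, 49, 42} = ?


Mean = 41.2500
Variance = 56.1875
SD = sqrt(56.1875) = 7.4958

SD = 7.4958


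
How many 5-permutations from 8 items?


P(8,5) = 8!/3!
= 40320/6
= 6720

P(8,5) = 6720


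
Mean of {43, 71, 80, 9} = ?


Sum = 43 + 71 + 80 + 9 = 203
n = 4
Mean = 203/4 = 50.7500

Mean = 50.7500


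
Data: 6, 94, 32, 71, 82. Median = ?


Sorted: 6, 32, 71, 82, 94
n = 5 (odd)
Middle value = 71

Median = 71


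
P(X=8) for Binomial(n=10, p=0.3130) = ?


C(10,8) = 45
p^8 = 9.212016e-05
(1-p)^2 = 0.471969
P = 45 * 9.212016e-05 * 0.471969 = 0.0020

P(X=8) = 0.0020


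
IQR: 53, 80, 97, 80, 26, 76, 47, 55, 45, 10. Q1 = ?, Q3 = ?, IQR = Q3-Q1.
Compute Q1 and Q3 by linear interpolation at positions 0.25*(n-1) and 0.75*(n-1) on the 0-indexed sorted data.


Sorted: 10, 26, 45, 47, 53, 55, 76, 80, 80, 97
Q1 (25th %ile) = 45.5000
Q3 (75th %ile) = 79.0000
IQR = 79.0000 - 45.5000 = 33.5000

IQR = 33.5000


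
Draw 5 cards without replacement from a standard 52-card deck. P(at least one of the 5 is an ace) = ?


P(at least one) = 1 - P(none)
P(none) = (48/52) × (47/51) × (46/50) × (45/49) × (44/48) = 0.658842
P(at least one) = 1 - 0.658842 = 0.3412

P = 0.3412


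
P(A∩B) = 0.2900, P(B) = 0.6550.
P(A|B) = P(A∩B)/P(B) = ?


P(A|B) = 0.2900/0.6550 = 0.4427

P(A|B) = 0.4427


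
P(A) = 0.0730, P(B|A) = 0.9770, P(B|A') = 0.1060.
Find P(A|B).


P(B) = P(B|A)*P(A) + P(B|A')*P(A')
= 0.9770*0.0730 + 0.1060*0.9270
= 0.071321 + 0.098262 = 0.169583
P(A|B) = 0.071321/0.169583 = 0.4206

P(A|B) = 0.4206
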